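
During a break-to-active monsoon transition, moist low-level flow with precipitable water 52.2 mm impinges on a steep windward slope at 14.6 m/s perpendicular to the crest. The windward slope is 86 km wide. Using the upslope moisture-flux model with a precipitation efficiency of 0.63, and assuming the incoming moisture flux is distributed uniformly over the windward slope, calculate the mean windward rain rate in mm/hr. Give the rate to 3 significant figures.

R ≈ 20.1 mm/hr

Incoming column moisture flux per unit ridge length: F = V × PW = 14.6 × 52.2 = 762.12 mm·m/s.
Spread over the 86 km slope with efficiency ε = 0.63: R = ε·F/W = 0.63 × 762.12 / 86000 m = 5.583e-03 mm/s.
R = 5.583e-03 × 3600 = 20.1 mm/hr.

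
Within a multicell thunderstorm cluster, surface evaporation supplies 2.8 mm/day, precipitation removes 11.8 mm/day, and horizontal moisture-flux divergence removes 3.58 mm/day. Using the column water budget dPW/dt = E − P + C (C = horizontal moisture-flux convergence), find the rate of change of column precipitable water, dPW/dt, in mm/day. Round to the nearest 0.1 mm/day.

dPW/dt ≈ -12.6 mm/day

dPW/dt = E − P + C = 2.8 − 11.8 + (-3.58) = -12.6 mm/day.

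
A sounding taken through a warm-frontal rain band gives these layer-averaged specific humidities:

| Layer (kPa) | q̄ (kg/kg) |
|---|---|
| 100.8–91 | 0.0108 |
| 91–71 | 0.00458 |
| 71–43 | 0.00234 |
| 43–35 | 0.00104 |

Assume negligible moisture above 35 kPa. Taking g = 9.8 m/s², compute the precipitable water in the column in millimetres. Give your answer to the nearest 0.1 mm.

PW ≈ 27.7 mm

Precipitable water is the column-integrated vapour mass per unit area: PW = (1/g) Σ q̄ Δp, with q in kg/kg and Δp in Pa (1 kg/m² of water = 1 mm).
Layer 100.8–91 kPa: Δp = 98 hPa = 9800 Pa, q̄ = 0.0108 kg/kg → 0.0108 × 9800 / 9.8 = 10.80 mm
Layer 91–71 kPa: Δp = 200 hPa = 20000 Pa, q̄ = 0.00458 kg/kg → 0.00458 × 20000 / 9.8 = 9.35 mm
Layer 71–43 kPa: Δp = 280 hPa = 28000 Pa, q̄ = 0.00234 kg/kg → 0.00234 × 28000 / 9.8 = 6.69 mm
Layer 43–35 kPa: Δp = 80 hPa = 8000 Pa, q̄ = 0.00104 kg/kg → 0.00104 × 8000 / 9.8 = 0.85 mm
PW = 10.80 + 9.35 + 6.69 + 0.85 = 27.69 ≈ 27.7 mm.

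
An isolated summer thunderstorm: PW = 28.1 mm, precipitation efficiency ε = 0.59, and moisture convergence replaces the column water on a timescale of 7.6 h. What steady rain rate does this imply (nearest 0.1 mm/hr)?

Each overturning extracts ε × PW = 0.59 × 28.1 = 16.579 mm.
Rate = ε·PW / τ = 16.579 / 7.6 h = 2.2 mm/hr.

R ≈ 2.2 mm/hr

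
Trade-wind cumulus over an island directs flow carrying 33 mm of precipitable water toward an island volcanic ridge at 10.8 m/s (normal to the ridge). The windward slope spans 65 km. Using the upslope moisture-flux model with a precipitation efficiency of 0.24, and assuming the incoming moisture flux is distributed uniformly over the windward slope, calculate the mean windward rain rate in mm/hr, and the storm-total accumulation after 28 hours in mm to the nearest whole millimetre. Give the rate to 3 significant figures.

Incoming column moisture flux per unit ridge length: F = V × PW = 10.8 × 33 = 356.4 mm·m/s.
Spread over the 65 km slope with efficiency ε = 0.24: R = ε·F/W = 0.24 × 356.4 / 65000 m = 1.316e-03 mm/s.
R = 1.316e-03 × 3600 = 4.74 mm/hr.
Over 28 h: total = 4.74 × 28 = 132.72 ≈ 133 mm.

R ≈ 4.74 mm/hr; total ≈ 133 mm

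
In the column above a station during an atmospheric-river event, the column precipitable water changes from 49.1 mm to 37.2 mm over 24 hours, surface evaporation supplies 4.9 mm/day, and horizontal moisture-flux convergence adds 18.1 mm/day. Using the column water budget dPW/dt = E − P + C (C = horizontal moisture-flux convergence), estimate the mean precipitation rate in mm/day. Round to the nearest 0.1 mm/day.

P ≈ 34.9 mm/day

dPW/dt = (37.2 − 49.1) mm / (24/24 day) = -11.900 mm/day.
P = E + C − dPW/dt = 4.9 + (18.1) − (-11.900) = 34.9 mm/day.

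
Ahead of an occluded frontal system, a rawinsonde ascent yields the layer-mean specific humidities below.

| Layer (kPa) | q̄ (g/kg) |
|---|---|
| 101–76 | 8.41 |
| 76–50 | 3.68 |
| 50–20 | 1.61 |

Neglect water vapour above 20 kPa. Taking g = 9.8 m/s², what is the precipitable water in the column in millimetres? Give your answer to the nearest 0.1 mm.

PW ≈ 36.1 mm

Precipitable water is the column-integrated vapour mass per unit area: PW = (1/g) Σ q̄ Δp, with q in kg/kg and Δp in Pa (1 kg/m² of water = 1 mm).
Layer 101–76 kPa: Δp = 250 hPa = 25000 Pa, q̄ = 0.00841 kg/kg → 0.00841 × 25000 / 9.8 = 21.45 mm
Layer 76–50 kPa: Δp = 260 hPa = 26000 Pa, q̄ = 0.00368 kg/kg → 0.00368 × 26000 / 9.8 = 9.76 mm
Layer 50–20 kPa: Δp = 300 hPa = 30000 Pa, q̄ = 0.00161 kg/kg → 0.00161 × 30000 / 9.8 = 4.93 mm
PW = 21.45 + 9.76 + 4.93 = 36.14 ≈ 36.1 mm.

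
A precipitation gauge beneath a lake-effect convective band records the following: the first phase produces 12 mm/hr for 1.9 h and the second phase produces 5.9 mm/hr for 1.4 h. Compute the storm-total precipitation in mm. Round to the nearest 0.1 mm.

Total = Σ Rᵢ Δtᵢ = 12 × 1.9 + 5.9 × 1.4
      = 22.8 + 8.26 = 31.1 mm.

total ≈ 31.1 mm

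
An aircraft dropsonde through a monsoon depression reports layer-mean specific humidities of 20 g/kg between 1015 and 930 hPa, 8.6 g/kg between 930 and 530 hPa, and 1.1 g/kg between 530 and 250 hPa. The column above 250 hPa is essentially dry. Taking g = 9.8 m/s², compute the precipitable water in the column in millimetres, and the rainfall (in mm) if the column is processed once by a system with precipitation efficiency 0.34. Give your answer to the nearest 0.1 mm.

PW ≈ 55.6 mm; rainfall ≈ 18.9 mm

Precipitable water is the column-integrated vapour mass per unit area: PW = (1/g) Σ q̄ Δp, with q in kg/kg and Δp in Pa (1 kg/m² of water = 1 mm).
Layer 1015–930 hPa: Δp = 85 hPa = 8500 Pa, q̄ = 0.02 kg/kg → 0.02 × 8500 / 9.8 = 17.35 mm
Layer 930–530 hPa: Δp = 400 hPa = 40000 Pa, q̄ = 0.0086 kg/kg → 0.0086 × 40000 / 9.8 = 35.10 mm
Layer 530–250 hPa: Δp = 280 hPa = 28000 Pa, q̄ = 0.0011 kg/kg → 0.0011 × 28000 / 9.8 = 3.14 mm
PW = 17.35 + 35.10 + 3.14 = 55.59 ≈ 55.6 mm.
Rainfall = ε × PW = 0.34 × 55.6 = 18.9 mm.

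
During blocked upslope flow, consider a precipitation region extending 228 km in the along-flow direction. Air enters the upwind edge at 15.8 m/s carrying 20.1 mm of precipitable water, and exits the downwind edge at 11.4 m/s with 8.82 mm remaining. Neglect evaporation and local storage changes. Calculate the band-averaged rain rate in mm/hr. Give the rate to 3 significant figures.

Column moisture flux per unit crosswind length is F = V × PW.
Inflow: F_in = 15.8 × 20.1 = 317.58 mm·m/s
Outflow: F_out = 11.4 × 8.82 = 100.548 mm·m/s
Steady-state rate R = (F_in − F_out)/L = (317.58 − 100.548) / 228000 m = 9.519e-04 mm/s.
R = 9.519e-04 × 3600 = 3.43 mm/hr.

R ≈ 3.43 mm/hr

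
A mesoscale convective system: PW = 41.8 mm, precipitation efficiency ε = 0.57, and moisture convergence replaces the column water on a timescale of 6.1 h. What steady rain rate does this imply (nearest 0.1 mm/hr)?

Each overturning extracts ε × PW = 0.57 × 41.8 = 23.826 mm.
Rate = ε·PW / τ = 23.826 / 6.1 h = 3.9 mm/hr.

R ≈ 3.9 mm/hr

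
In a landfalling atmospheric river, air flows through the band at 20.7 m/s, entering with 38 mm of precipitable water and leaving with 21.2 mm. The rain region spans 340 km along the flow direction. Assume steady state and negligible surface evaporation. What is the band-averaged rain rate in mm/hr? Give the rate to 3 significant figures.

R ≈ 3.68 mm/hr

Column moisture flux per unit crosswind length is F = V × PW.
Inflow: F_in = 20.7 × 38 = 786.6 mm·m/s
Outflow: F_out = 20.7 × 21.2 = 438.84 mm·m/s
Steady-state rate R = (F_in − F_out)/L = (786.6 − 438.84) / 340000 m = 1.023e-03 mm/s.
R = 1.023e-03 × 3600 = 3.68 mm/hr.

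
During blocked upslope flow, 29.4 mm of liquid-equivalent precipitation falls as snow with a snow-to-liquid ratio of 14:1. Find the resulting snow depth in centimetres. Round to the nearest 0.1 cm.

snow depth ≈ 41.2 cm

Snow depth = liquid × ratio = 29.4 mm × 14 = 411.6 mm = 41.2 cm.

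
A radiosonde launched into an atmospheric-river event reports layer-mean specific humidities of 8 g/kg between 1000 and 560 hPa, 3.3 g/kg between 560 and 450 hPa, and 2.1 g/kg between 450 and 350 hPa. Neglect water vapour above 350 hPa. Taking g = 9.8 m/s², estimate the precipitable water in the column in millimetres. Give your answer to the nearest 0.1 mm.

Precipitable water is the column-integrated vapour mass per unit area: PW = (1/g) Σ q̄ Δp, with q in kg/kg and Δp in Pa (1 kg/m² of water = 1 mm).
Layer 1000–560 hPa: Δp = 440 hPa = 44000 Pa, q̄ = 0.008 kg/kg → 0.008 × 44000 / 9.8 = 35.92 mm
Layer 560–450 hPa: Δp = 110 hPa = 11000 Pa, q̄ = 0.0033 kg/kg → 0.0033 × 11000 / 9.8 = 3.70 mm
Layer 450–350 hPa: Δp = 100 hPa = 10000 Pa, q̄ = 0.0021 kg/kg → 0.0021 × 10000 / 9.8 = 2.14 mm
PW = 35.92 + 3.70 + 2.14 = 41.76 ≈ 41.8 mm.

PW ≈ 41.8 mm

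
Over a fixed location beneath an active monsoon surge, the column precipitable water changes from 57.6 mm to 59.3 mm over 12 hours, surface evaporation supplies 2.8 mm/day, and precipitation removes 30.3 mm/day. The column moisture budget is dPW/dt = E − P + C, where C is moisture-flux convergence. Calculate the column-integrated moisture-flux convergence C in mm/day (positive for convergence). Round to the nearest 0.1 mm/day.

dPW/dt = (59.3 − 57.6) mm / (12/24 day) = +3.400 mm/day.
C = dPW/dt − E + P = (+3.400) − 2.8 + 30.3 = 30.9 mm/day.

C ≈ 30.9 mm/day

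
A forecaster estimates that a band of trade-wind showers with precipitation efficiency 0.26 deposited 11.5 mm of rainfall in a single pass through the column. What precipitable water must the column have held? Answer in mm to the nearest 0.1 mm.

PW ≈ 44.2 mm

PW = rainfall / ε = 11.5 / 0.26 = 44.2 mm.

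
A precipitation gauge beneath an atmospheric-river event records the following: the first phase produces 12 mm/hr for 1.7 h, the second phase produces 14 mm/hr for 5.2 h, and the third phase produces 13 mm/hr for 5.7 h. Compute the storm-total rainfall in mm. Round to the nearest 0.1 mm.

Total = Σ Rᵢ Δtᵢ = 12 × 1.7 + 14 × 5.2 + 13 × 5.7
      = 20.4 + 72.8 + 74.1 = 167.3 mm.

total ≈ 167.3 mm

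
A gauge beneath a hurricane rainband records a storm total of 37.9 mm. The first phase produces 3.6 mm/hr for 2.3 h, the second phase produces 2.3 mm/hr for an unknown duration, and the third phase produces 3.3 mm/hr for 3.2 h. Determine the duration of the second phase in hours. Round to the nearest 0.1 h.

Known phases: 3.6 × 2.3 + 3.3 × 3.2 = 8.28 + 10.56 = 18.84 mm.
Remaining depth = 37.9 − 18.84 = 19.06 mm.
Duration = 19.06 / 2.3 = 8.3 h.

duration ≈ 8.3 h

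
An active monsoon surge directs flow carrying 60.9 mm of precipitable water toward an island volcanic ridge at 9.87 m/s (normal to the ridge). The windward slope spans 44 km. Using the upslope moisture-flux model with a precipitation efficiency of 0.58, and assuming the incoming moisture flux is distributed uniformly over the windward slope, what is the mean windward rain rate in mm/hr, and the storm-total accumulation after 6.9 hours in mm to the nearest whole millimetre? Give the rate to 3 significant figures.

R ≈ 28.5 mm/hr; total ≈ 197 mm

Incoming column moisture flux per unit ridge length: F = V × PW = 9.87 × 60.9 = 601.083 mm·m/s.
Spread over the 44 km slope with efficiency ε = 0.58: R = ε·F/W = 0.58 × 601.083 / 44000 m = 7.923e-03 mm/s.
R = 7.923e-03 × 3600 = 28.5 mm/hr.
Over 6.9 h: total = 28.5 × 6.9 = 196.65 ≈ 197 mm.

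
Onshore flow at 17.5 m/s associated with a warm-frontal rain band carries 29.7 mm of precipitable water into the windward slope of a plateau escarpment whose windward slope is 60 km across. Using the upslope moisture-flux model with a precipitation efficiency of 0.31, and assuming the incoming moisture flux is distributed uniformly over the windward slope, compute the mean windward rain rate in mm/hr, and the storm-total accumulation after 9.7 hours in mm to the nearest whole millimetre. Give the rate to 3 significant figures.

R ≈ 9.67 mm/hr; total ≈ 94 mm

Incoming column moisture flux per unit ridge length: F = V × PW = 17.5 × 29.7 = 519.75 mm·m/s.
Spread over the 60 km slope with efficiency ε = 0.31: R = ε·F/W = 0.31 × 519.75 / 60000 m = 2.685e-03 mm/s.
R = 2.685e-03 × 3600 = 9.67 mm/hr.
Over 9.7 h: total = 9.67 × 9.7 = 93.799 ≈ 94 mm.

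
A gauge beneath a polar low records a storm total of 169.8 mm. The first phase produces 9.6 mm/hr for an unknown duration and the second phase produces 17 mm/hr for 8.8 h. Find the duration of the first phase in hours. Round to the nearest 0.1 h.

Known phases: 17 × 8.8 = 149.6 mm.
Remaining depth = 169.8 − 149.6 = 20.2 mm.
Duration = 20.2 / 9.6 = 2.1 h.

duration ≈ 2.1 h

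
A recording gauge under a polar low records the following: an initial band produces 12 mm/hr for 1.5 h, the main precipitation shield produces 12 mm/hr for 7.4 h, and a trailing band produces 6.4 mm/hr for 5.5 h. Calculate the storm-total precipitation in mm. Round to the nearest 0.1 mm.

total ≈ 142.0 mm

Total = Σ Rᵢ Δtᵢ = 12 × 1.5 + 12 × 7.4 + 6.4 × 5.5
      = 18 + 88.8 + 35.2 = 142.0 mm.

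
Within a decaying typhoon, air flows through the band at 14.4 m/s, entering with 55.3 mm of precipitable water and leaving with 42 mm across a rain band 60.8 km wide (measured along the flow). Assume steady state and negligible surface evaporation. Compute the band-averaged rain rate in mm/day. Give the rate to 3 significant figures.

Column moisture flux per unit crosswind length is F = V × PW.
Inflow: F_in = 14.4 × 55.3 = 796.32 mm·m/s
Outflow: F_out = 14.4 × 42 = 604.8 mm·m/s
Steady-state rate R = (F_in − F_out)/L = (796.32 − 604.8) / 60800 m = 3.150e-03 mm/s.
R = 3.150e-03 × 3600 × 24 = 272 mm/day.

R ≈ 272 mm/day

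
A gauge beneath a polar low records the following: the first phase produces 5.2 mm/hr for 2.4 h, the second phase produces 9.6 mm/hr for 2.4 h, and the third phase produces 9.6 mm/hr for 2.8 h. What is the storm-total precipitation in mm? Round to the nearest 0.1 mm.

total ≈ 62.4 mm

Total = Σ Rᵢ Δtᵢ = 5.2 × 2.4 + 9.6 × 2.4 + 9.6 × 2.8
      = 12.48 + 23.04 + 26.88 = 62.4 mm.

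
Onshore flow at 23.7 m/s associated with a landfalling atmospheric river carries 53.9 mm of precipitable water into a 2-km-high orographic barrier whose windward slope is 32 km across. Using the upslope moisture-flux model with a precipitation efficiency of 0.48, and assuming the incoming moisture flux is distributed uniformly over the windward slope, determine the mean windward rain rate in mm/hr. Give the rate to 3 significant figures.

R ≈ 69.0 mm/hr

Incoming column moisture flux per unit ridge length: F = V × PW = 23.7 × 53.9 = 1277.43 mm·m/s.
Spread over the 32 km slope with efficiency ε = 0.48: R = ε·F/W = 0.48 × 1277.43 / 32000 m = 1.916e-02 mm/s.
R = 1.916e-02 × 3600 = 69.0 mm/hr.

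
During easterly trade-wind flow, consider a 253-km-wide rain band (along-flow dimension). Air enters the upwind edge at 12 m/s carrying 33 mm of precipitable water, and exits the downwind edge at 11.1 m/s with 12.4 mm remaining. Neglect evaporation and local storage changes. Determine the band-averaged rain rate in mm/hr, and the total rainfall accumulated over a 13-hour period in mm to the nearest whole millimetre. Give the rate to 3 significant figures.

R ≈ 3.68 mm/hr; total ≈ 48 mm

Column moisture flux per unit crosswind length is F = V × PW.
Inflow: F_in = 12 × 33 = 396 mm·m/s
Outflow: F_out = 11.1 × 12.4 = 137.64 mm·m/s
Steady-state rate R = (F_in − F_out)/L = (396 − 137.64) / 253000 m = 1.021e-03 mm/s.
R = 1.021e-03 × 3600 = 3.68 mm/hr.
Over 13 h: total = 3.68 × 13 = 47.84 ≈ 48 mm.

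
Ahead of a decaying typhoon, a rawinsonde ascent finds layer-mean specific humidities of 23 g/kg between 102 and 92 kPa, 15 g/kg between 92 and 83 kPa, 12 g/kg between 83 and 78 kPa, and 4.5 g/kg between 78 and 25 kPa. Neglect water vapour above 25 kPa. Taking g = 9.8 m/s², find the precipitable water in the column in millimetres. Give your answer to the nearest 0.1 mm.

Precipitable water is the column-integrated vapour mass per unit area: PW = (1/g) Σ q̄ Δp, with q in kg/kg and Δp in Pa (1 kg/m² of water = 1 mm).
Layer 102–92 kPa: Δp = 100 hPa = 10000 Pa, q̄ = 0.023 kg/kg → 0.023 × 10000 / 9.8 = 23.47 mm
Layer 92–83 kPa: Δp = 90 hPa = 9000 Pa, q̄ = 0.015 kg/kg → 0.015 × 9000 / 9.8 = 13.78 mm
Layer 83–78 kPa: Δp = 50 hPa = 5000 Pa, q̄ = 0.012 kg/kg → 0.012 × 5000 / 9.8 = 6.12 mm
Layer 78–25 kPa: Δp = 530 hPa = 53000 Pa, q̄ = 0.0045 kg/kg → 0.0045 × 53000 / 9.8 = 24.34 mm
PW = 23.47 + 13.78 + 6.12 + 24.34 = 67.71 ≈ 67.7 mm.

PW ≈ 67.7 mm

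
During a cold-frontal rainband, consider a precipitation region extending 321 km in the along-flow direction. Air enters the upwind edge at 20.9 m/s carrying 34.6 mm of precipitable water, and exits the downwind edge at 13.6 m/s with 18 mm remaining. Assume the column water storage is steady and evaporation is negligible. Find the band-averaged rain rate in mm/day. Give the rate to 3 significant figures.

Column moisture flux per unit crosswind length is F = V × PW.
Inflow: F_in = 20.9 × 34.6 = 723.14 mm·m/s
Outflow: F_out = 13.6 × 18 = 244.8 mm·m/s
Steady-state rate R = (F_in − F_out)/L = (723.14 − 244.8) / 321000 m = 1.490e-03 mm/s.
R = 1.490e-03 × 3600 × 24 = 129 mm/day.

R ≈ 129 mm/day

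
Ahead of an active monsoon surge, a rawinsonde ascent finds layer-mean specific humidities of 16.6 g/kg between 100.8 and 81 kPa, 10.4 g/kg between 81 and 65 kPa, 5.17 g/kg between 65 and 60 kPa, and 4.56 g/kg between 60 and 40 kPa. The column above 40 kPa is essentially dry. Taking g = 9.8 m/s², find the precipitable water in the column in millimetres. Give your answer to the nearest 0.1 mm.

PW ≈ 62.5 mm

Precipitable water is the column-integrated vapour mass per unit area: PW = (1/g) Σ q̄ Δp, with q in kg/kg and Δp in Pa (1 kg/m² of water = 1 mm).
Layer 100.8–81 kPa: Δp = 198 hPa = 19800 Pa, q̄ = 0.0166 kg/kg → 0.0166 × 19800 / 9.8 = 33.54 mm
Layer 81–65 kPa: Δp = 160 hPa = 16000 Pa, q̄ = 0.0104 kg/kg → 0.0104 × 16000 / 9.8 = 16.98 mm
Layer 65–60 kPa: Δp = 50 hPa = 5000 Pa, q̄ = 0.00517 kg/kg → 0.00517 × 5000 / 9.8 = 2.64 mm
Layer 60–40 kPa: Δp = 200 hPa = 20000 Pa, q̄ = 0.00456 kg/kg → 0.00456 × 20000 / 9.8 = 9.31 mm
PW = 33.54 + 16.98 + 2.64 + 9.31 = 62.47 ≈ 62.5 mm.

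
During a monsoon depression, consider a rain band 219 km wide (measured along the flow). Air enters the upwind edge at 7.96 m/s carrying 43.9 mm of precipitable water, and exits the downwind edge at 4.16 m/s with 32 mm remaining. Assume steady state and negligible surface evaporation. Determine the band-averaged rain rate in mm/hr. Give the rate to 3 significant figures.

Column moisture flux per unit crosswind length is F = V × PW.
Inflow: F_in = 7.96 × 43.9 = 349.444 mm·m/s
Outflow: F_out = 4.16 × 32 = 133.12 mm·m/s
Steady-state rate R = (F_in − F_out)/L = (349.444 − 133.12) / 219000 m = 9.878e-04 mm/s.
R = 9.878e-04 × 3600 = 3.56 mm/hr.

R ≈ 3.56 mm/hr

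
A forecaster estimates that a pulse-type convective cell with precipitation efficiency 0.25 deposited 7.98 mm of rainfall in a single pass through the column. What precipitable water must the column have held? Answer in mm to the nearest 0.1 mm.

PW = rainfall / ε = 7.98 / 0.25 = 31.9 mm.

PW ≈ 31.9 mm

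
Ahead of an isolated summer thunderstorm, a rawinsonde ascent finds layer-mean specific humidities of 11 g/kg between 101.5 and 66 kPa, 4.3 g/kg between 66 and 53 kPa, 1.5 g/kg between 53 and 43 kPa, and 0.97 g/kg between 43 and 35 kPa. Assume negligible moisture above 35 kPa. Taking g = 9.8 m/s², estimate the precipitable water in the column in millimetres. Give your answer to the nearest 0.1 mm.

PW ≈ 47.9 mm

Precipitable water is the column-integrated vapour mass per unit area: PW = (1/g) Σ q̄ Δp, with q in kg/kg and Δp in Pa (1 kg/m² of water = 1 mm).
Layer 101.5–66 kPa: Δp = 355 hPa = 35500 Pa, q̄ = 0.011 kg/kg → 0.011 × 35500 / 9.8 = 39.85 mm
Layer 66–53 kPa: Δp = 130 hPa = 13000 Pa, q̄ = 0.0043 kg/kg → 0.0043 × 13000 / 9.8 = 5.70 mm
Layer 53–43 kPa: Δp = 100 hPa = 10000 Pa, q̄ = 0.0015 kg/kg → 0.0015 × 10000 / 9.8 = 1.53 mm
Layer 43–35 kPa: Δp = 80 hPa = 8000 Pa, q̄ = 0.00097 kg/kg → 0.00097 × 8000 / 9.8 = 0.79 mm
PW = 39.85 + 5.70 + 1.53 + 0.79 = 47.87 ≈ 47.9 mm.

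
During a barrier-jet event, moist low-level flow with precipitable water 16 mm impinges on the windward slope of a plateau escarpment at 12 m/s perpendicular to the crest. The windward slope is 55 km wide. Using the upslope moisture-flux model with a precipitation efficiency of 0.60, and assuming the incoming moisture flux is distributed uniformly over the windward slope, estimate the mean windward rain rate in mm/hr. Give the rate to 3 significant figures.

Incoming column moisture flux per unit ridge length: F = V × PW = 12 × 16 = 192 mm·m/s.
Spread over the 55 km slope with efficiency ε = 0.60: R = ε·F/W = 0.60 × 192 / 55000 m = 2.095e-03 mm/s.
R = 2.095e-03 × 3600 = 7.54 mm/hr.

R ≈ 7.54 mm/hr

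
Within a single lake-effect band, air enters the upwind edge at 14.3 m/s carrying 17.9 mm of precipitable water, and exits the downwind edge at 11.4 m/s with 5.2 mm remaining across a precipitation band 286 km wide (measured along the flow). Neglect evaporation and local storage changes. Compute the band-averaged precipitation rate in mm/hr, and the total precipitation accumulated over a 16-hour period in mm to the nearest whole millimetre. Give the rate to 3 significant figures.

R ≈ 2.48 mm/hr; total ≈ 40 mm

Column moisture flux per unit crosswind length is F = V × PW.
Inflow: F_in = 14.3 × 17.9 = 255.97 mm·m/s
Outflow: F_out = 11.4 × 5.2 = 59.28 mm·m/s
Steady-state rate R = (F_in − F_out)/L = (255.97 − 59.28) / 286000 m = 6.877e-04 mm/s.
R = 6.877e-04 × 3600 = 2.48 mm/hr.
Over 16 h: total = 2.48 × 16 = 39.68 ≈ 40 mm.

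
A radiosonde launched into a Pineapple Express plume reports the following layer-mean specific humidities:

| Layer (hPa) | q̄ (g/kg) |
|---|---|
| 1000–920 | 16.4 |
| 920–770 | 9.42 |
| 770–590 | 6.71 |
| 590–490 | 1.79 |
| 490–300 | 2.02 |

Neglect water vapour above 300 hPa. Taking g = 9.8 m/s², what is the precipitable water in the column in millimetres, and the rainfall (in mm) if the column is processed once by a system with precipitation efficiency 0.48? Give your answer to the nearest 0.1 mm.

PW ≈ 45.9 mm; rainfall ≈ 22.0 mm

Precipitable water is the column-integrated vapour mass per unit area: PW = (1/g) Σ q̄ Δp, with q in kg/kg and Δp in Pa (1 kg/m² of water = 1 mm).
Layer 1000–920 hPa: Δp = 80 hPa = 8000 Pa, q̄ = 0.0164 kg/kg → 0.0164 × 8000 / 9.8 = 13.39 mm
Layer 920–770 hPa: Δp = 150 hPa = 15000 Pa, q̄ = 0.00942 kg/kg → 0.00942 × 15000 / 9.8 = 14.42 mm
Layer 770–590 hPa: Δp = 180 hPa = 18000 Pa, q̄ = 0.00671 kg/kg → 0.00671 × 18000 / 9.8 = 12.32 mm
Layer 590–490 hPa: Δp = 100 hPa = 10000 Pa, q̄ = 0.00179 kg/kg → 0.00179 × 10000 / 9.8 = 1.83 mm
Layer 490–300 hPa: Δp = 190 hPa = 19000 Pa, q̄ = 0.00202 kg/kg → 0.00202 × 19000 / 9.8 = 3.92 mm
PW = 13.39 + 14.42 + 12.32 + 1.83 + 3.92 = 45.88 ≈ 45.9 mm.
Rainfall = ε × PW = 0.48 × 45.9 = 22.0 mm.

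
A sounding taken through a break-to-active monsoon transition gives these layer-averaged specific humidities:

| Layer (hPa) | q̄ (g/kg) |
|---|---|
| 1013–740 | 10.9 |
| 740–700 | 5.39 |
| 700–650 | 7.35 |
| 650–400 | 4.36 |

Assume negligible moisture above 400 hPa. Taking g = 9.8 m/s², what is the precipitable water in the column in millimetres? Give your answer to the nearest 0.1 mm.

PW ≈ 47.4 mm

Precipitable water is the column-integrated vapour mass per unit area: PW = (1/g) Σ q̄ Δp, with q in kg/kg and Δp in Pa (1 kg/m² of water = 1 mm).
Layer 1013–740 hPa: Δp = 273 hPa = 27300 Pa, q̄ = 0.0109 kg/kg → 0.0109 × 27300 / 9.8 = 30.36 mm
Layer 740–700 hPa: Δp = 40 hPa = 4000 Pa, q̄ = 0.00539 kg/kg → 0.00539 × 4000 / 9.8 = 2.20 mm
Layer 700–650 hPa: Δp = 50 hPa = 5000 Pa, q̄ = 0.00735 kg/kg → 0.00735 × 5000 / 9.8 = 3.75 mm
Layer 650–400 hPa: Δp = 250 hPa = 25000 Pa, q̄ = 0.00436 kg/kg → 0.00436 × 25000 / 9.8 = 11.12 mm
PW = 30.36 + 2.20 + 3.75 + 11.12 = 47.43 ≈ 47.4 mm.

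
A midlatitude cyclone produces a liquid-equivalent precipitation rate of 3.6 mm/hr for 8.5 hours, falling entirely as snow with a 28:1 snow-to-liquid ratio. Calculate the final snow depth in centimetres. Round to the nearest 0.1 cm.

Liquid-equivalent depth = 3.6 × 8.5 = 30.6 mm.
Snow depth = 30.6 mm × 28 = 856.8 mm = 85.7 cm.

snow depth ≈ 85.7 cm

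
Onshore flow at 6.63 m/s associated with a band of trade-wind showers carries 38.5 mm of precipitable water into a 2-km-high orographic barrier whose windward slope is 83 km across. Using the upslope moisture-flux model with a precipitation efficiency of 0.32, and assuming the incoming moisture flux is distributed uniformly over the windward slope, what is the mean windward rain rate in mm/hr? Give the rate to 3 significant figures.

R ≈ 3.54 mm/hr

Incoming column moisture flux per unit ridge length: F = V × PW = 6.63 × 38.5 = 255.255 mm·m/s.
Spread over the 83 km slope with efficiency ε = 0.32: R = ε·F/W = 0.32 × 255.255 / 83000 m = 9.841e-04 mm/s.
R = 9.841e-04 × 3600 = 3.54 mm/hr.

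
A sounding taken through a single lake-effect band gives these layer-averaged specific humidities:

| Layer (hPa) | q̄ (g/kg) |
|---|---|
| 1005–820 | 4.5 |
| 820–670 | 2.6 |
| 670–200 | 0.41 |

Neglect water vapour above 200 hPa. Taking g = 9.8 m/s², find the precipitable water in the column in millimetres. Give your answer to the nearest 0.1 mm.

Precipitable water is the column-integrated vapour mass per unit area: PW = (1/g) Σ q̄ Δp, with q in kg/kg and Δp in Pa (1 kg/m² of water = 1 mm).
Layer 1005–820 hPa: Δp = 185 hPa = 18500 Pa, q̄ = 0.0045 kg/kg → 0.0045 × 18500 / 9.8 = 8.49 mm
Layer 820–670 hPa: Δp = 150 hPa = 15000 Pa, q̄ = 0.0026 kg/kg → 0.0026 × 15000 / 9.8 = 3.98 mm
Layer 670–200 hPa: Δp = 470 hPa = 47000 Pa, q̄ = 0.00041 kg/kg → 0.00041 × 47000 / 9.8 = 1.97 mm
PW = 8.49 + 3.98 + 1.97 = 14.44 ≈ 14.4 mm.

PW ≈ 14.4 mm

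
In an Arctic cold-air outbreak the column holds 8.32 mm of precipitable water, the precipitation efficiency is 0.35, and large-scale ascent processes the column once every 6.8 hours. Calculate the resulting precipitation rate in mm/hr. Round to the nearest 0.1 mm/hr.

R ≈ 0.4 mm/hr

Each overturning extracts ε × PW = 0.35 × 8.32 = 2.912 mm.
Rate = ε·PW / τ = 2.912 / 6.8 h = 0.4 mm/hr.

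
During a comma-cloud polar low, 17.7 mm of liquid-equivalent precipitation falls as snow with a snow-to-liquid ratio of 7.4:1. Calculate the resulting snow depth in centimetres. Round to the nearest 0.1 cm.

Snow depth = liquid × ratio = 17.7 mm × 7.4 = 130.98 mm = 13.1 cm.

snow depth ≈ 13.1 cm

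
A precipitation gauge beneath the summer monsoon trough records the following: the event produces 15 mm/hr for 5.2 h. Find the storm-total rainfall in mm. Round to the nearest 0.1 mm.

Total = Σ Rᵢ Δtᵢ = 15 × 5.2
      = 78 = 78.0 mm.

total ≈ 78.0 mm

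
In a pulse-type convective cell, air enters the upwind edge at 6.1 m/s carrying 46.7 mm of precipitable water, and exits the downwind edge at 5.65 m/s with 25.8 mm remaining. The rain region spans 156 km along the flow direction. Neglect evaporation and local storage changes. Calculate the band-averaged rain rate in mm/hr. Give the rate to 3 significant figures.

R ≈ 3.21 mm/hr

Column moisture flux per unit crosswind length is F = V × PW.
Inflow: F_in = 6.1 × 46.7 = 284.87 mm·m/s
Outflow: F_out = 5.65 × 25.8 = 145.77 mm·m/s
Steady-state rate R = (F_in − F_out)/L = (284.87 − 145.77) / 156000 m = 8.917e-04 mm/s.
R = 8.917e-04 × 3600 = 3.21 mm/hr.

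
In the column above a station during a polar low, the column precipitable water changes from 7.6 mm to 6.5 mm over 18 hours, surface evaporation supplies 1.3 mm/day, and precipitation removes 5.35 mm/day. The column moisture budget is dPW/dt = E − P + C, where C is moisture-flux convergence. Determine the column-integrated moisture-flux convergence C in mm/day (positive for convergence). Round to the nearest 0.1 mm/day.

dPW/dt = (6.5 − 7.6) mm / (18/24 day) = -1.467 mm/day.
C = dPW/dt − E + P = (-1.467) − 1.3 + 5.35 = 2.6 mm/day.

C ≈ 2.6 mm/day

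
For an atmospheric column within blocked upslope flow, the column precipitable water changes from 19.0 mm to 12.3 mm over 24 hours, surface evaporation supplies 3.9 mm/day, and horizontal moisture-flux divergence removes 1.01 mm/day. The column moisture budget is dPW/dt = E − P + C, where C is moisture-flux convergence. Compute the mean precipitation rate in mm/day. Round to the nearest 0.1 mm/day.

P ≈ 9.6 mm/day

dPW/dt = (12.3 − 19.0) mm / (24/24 day) = -6.700 mm/day.
P = E + C − dPW/dt = 3.9 + (-1.01) − (-6.700) = 9.6 mm/day.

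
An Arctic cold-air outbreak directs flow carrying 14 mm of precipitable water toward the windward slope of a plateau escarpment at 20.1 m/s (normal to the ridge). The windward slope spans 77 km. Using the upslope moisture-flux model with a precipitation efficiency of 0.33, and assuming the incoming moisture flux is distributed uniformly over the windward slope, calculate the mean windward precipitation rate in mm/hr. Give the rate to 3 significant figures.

R ≈ 4.34 mm/hr

Incoming column moisture flux per unit ridge length: F = V × PW = 20.1 × 14 = 281.4 mm·m/s.
Spread over the 77 km slope with efficiency ε = 0.33: R = ε·F/W = 0.33 × 281.4 / 77000 m = 1.206e-03 mm/s.
R = 1.206e-03 × 3600 = 4.34 mm/hr.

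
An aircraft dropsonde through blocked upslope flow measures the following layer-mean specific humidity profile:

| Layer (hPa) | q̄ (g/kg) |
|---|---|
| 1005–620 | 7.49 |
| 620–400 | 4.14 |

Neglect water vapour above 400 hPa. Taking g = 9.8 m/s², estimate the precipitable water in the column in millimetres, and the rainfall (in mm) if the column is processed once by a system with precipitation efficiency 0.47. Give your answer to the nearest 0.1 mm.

PW ≈ 38.7 mm; rainfall ≈ 18.2 mm

Precipitable water is the column-integrated vapour mass per unit area: PW = (1/g) Σ q̄ Δp, with q in kg/kg and Δp in Pa (1 kg/m² of water = 1 mm).
Layer 1005–620 hPa: Δp = 385 hPa = 38500 Pa, q̄ = 0.00749 kg/kg → 0.00749 × 38500 / 9.8 = 29.43 mm
Layer 620–400 hPa: Δp = 220 hPa = 22000 Pa, q̄ = 0.00414 kg/kg → 0.00414 × 22000 / 9.8 = 9.29 mm
PW = 29.43 + 9.29 = 38.72 ≈ 38.7 mm.
Rainfall = ε × PW = 0.47 × 38.7 = 18.2 mm.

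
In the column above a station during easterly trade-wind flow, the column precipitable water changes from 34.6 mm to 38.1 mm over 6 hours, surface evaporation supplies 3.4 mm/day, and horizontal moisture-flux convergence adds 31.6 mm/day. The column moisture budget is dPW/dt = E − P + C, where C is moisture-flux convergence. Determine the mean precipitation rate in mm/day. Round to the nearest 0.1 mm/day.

P ≈ 21.0 mm/day

dPW/dt = (38.1 − 34.6) mm / (6/24 day) = +14.000 mm/day.
P = E + C − dPW/dt = 3.4 + (31.6) − (+14.000) = 21.0 mm/day.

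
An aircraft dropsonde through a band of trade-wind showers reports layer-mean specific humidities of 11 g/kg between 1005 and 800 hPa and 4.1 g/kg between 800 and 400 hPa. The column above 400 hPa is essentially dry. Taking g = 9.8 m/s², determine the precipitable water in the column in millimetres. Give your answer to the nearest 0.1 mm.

PW ≈ 39.7 mm

Precipitable water is the column-integrated vapour mass per unit area: PW = (1/g) Σ q̄ Δp, with q in kg/kg and Δp in Pa (1 kg/m² of water = 1 mm).
Layer 1005–800 hPa: Δp = 205 hPa = 20500 Pa, q̄ = 0.011 kg/kg → 0.011 × 20500 / 9.8 = 23.01 mm
Layer 800–400 hPa: Δp = 400 hPa = 40000 Pa, q̄ = 0.0041 kg/kg → 0.0041 × 40000 / 9.8 = 16.73 mm
PW = 23.01 + 16.73 = 39.74 ≈ 39.7 mm.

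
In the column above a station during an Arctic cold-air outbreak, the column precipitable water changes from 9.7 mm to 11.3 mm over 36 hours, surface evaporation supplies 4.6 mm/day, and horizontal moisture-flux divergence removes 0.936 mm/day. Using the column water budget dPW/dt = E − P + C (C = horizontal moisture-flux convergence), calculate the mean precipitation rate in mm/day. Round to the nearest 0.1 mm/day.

P ≈ 2.6 mm/day

dPW/dt = (11.3 − 9.7) mm / (36/24 day) = +1.067 mm/day.
P = E + C − dPW/dt = 4.6 + (-0.936) − (+1.067) = 2.6 mm/day.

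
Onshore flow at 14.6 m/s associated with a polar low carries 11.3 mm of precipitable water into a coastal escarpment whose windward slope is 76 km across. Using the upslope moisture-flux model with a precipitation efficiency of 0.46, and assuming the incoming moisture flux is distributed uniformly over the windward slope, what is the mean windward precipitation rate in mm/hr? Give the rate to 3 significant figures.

R ≈ 3.59 mm/hr

Incoming column moisture flux per unit ridge length: F = V × PW = 14.6 × 11.3 = 164.98 mm·m/s.
Spread over the 76 km slope with efficiency ε = 0.46: R = ε·F/W = 0.46 × 164.98 / 76000 m = 9.986e-04 mm/s.
R = 9.986e-04 × 3600 = 3.59 mm/hr.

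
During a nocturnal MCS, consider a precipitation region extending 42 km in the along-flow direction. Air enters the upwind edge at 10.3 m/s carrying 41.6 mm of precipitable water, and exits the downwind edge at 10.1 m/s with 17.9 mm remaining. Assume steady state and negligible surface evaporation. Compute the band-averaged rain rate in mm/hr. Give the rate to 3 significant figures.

Column moisture flux per unit crosswind length is F = V × PW.
Inflow: F_in = 10.3 × 41.6 = 428.48 mm·m/s
Outflow: F_out = 10.1 × 17.9 = 180.79 mm·m/s
Steady-state rate R = (F_in − F_out)/L = (428.48 − 180.79) / 42000 m = 5.897e-03 mm/s.
R = 5.897e-03 × 3600 = 21.2 mm/hr.

R ≈ 21.2 mm/hr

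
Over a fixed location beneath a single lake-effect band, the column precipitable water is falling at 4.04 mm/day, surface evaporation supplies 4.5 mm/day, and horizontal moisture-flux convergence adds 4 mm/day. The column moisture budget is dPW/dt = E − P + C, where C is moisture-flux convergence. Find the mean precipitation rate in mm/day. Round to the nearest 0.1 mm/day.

P ≈ 12.5 mm/day

dPW/dt = -4.04 mm/day.
P = E + C − dPW/dt = 4.5 + (4) − (-4.04) = 12.5 mm/day.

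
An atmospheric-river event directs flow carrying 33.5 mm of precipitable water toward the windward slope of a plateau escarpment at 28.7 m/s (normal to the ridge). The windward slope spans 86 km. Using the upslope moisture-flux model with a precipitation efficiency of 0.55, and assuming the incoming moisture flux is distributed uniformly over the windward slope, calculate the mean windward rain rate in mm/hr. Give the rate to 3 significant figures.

R ≈ 22.1 mm/hr

Incoming column moisture flux per unit ridge length: F = V × PW = 28.7 × 33.5 = 961.45 mm·m/s.
Spread over the 86 km slope with efficiency ε = 0.55: R = ε·F/W = 0.55 × 961.45 / 86000 m = 6.149e-03 mm/s.
R = 6.149e-03 × 3600 = 22.1 mm/hr.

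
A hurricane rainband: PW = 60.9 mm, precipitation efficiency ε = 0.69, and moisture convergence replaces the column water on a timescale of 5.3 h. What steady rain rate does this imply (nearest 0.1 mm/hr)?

Each overturning extracts ε × PW = 0.69 × 60.9 = 42.021 mm.
Rate = ε·PW / τ = 42.021 / 5.3 h = 7.9 mm/hr.

R ≈ 7.9 mm/hr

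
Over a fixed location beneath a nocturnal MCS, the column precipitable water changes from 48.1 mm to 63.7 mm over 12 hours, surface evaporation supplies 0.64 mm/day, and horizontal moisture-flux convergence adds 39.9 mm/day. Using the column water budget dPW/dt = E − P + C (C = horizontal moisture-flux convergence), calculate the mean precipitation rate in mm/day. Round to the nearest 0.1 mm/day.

P ≈ 9.3 mm/day

dPW/dt = (63.7 − 48.1) mm / (12/24 day) = +31.200 mm/day.
P = E + C − dPW/dt = 0.64 + (39.9) − (+31.200) = 9.3 mm/day.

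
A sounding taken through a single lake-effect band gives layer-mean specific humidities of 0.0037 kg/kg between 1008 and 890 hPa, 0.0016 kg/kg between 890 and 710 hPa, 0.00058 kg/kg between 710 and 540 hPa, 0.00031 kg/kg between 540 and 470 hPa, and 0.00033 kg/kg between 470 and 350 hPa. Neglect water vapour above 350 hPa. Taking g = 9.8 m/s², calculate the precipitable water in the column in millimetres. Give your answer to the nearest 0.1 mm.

PW ≈ 9.0 mm

Precipitable water is the column-integrated vapour mass per unit area: PW = (1/g) Σ q̄ Δp, with q in kg/kg and Δp in Pa (1 kg/m² of water = 1 mm).
Layer 1008–890 hPa: Δp = 118 hPa = 11800 Pa, q̄ = 0.0037 kg/kg → 0.0037 × 11800 / 9.8 = 4.46 mm
Layer 890–710 hPa: Δp = 180 hPa = 18000 Pa, q̄ = 0.0016 kg/kg → 0.0016 × 18000 / 9.8 = 2.94 mm
Layer 710–540 hPa: Δp = 170 hPa = 17000 Pa, q̄ = 0.00058 kg/kg → 0.00058 × 17000 / 9.8 = 1.01 mm
Layer 540–470 hPa: Δp = 70 hPa = 7000 Pa, q̄ = 0.00031 kg/kg → 0.00031 × 7000 / 9.8 = 0.22 mm
Layer 470–350 hPa: Δp = 120 hPa = 12000 Pa, q̄ = 0.00033 kg/kg → 0.00033 × 12000 / 9.8 = 0.40 mm
PW = 4.46 + 2.94 + 1.01 + 0.22 + 0.40 = 9.03 ≈ 9.0 mm.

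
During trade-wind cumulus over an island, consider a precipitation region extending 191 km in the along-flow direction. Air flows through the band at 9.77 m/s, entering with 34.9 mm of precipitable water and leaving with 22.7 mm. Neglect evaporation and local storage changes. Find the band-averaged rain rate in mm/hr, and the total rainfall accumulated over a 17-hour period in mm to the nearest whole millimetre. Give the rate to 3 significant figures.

Column moisture flux per unit crosswind length is F = V × PW.
Inflow: F_in = 9.77 × 34.9 = 340.973 mm·m/s
Outflow: F_out = 9.77 × 22.7 = 221.779 mm·m/s
Steady-state rate R = (F_in − F_out)/L = (340.973 − 221.779) / 191000 m = 6.241e-04 mm/s.
R = 6.241e-04 × 3600 = 2.25 mm/hr.
Over 17 h: total = 2.25 × 17 = 38.25 ≈ 38 mm.

R ≈ 2.25 mm/hr; total ≈ 38 mm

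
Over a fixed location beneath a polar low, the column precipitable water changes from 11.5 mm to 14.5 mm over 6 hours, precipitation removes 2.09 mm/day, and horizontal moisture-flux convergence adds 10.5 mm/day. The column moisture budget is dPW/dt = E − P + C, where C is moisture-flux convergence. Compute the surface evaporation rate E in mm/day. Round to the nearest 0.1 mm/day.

dPW/dt = (14.5 − 11.5) mm / (6/24 day) = +12.000 mm/day.
E = dPW/dt + P − C = (+12.000) + 2.09 − (10.5) = 3.6 mm/day.

E ≈ 3.6 mm/day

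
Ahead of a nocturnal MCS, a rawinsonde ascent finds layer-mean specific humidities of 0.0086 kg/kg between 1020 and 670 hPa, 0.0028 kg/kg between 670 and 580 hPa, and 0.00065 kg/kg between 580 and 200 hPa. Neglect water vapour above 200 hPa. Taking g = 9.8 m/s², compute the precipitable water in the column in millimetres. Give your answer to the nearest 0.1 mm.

PW ≈ 35.8 mm

Precipitable water is the column-integrated vapour mass per unit area: PW = (1/g) Σ q̄ Δp, with q in kg/kg and Δp in Pa (1 kg/m² of water = 1 mm).
Layer 1020–670 hPa: Δp = 350 hPa = 35000 Pa, q̄ = 0.0086 kg/kg → 0.0086 × 35000 / 9.8 = 30.71 mm
Layer 670–580 hPa: Δp = 90 hPa = 9000 Pa, q̄ = 0.0028 kg/kg → 0.0028 × 9000 / 9.8 = 2.57 mm
Layer 580–200 hPa: Δp = 380 hPa = 38000 Pa, q̄ = 0.00065 kg/kg → 0.00065 × 38000 / 9.8 = 2.52 mm
PW = 30.71 + 2.57 + 2.52 = 35.80 ≈ 35.8 mm.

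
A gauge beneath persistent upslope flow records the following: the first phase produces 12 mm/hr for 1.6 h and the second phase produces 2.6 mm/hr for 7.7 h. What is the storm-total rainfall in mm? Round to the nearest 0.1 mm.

Total = Σ Rᵢ Δtᵢ = 12 × 1.6 + 2.6 × 7.7
      = 19.2 + 20.02 = 39.2 mm.

total ≈ 39.2 mm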